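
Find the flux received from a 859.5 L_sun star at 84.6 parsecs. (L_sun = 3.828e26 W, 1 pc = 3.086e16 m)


F = L / (4*pi*d^2) = 3.290e+29 / (4*pi*(2.611e+18)^2) = 3.841e-09

3.841e-09 W/m^2


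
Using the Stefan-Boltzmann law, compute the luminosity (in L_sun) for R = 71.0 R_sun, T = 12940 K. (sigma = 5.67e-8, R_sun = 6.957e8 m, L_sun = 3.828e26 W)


R = 71.0 * 6.957e8 m = 4.93947e+10 m. L = 4*pi*R^2*sigma*T^4 = 4*pi*(4.93947e+10)^2 * 5.67e-8 * 12940^4 = 4.874058444e+31 W. L/L_sun = 4.874058444e+31 / 3.828e26 = 127326.5006

127326.5006 L_sun


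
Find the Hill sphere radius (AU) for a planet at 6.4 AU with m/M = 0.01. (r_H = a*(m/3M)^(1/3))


r_H = a * (m/3M)^(1/3) = 6.4 * (0.01/3)^(1/3) = 0.956

0.956 AU


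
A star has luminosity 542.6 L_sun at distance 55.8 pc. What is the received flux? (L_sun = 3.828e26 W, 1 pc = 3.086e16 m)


F = L / (4*pi*d^2) = 2.077e+29 / (4*pi*(1.722e+18)^2) = 5.574e-09

5.574e-09 W/m^2


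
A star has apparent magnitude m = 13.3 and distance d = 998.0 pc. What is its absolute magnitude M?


M = m - 5*log10(d) + 5 = 13.3 - 5*log10(998.0) + 5 = 3.3043

3.3043


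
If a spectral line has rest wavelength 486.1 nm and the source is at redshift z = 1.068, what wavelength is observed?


lam_obs = lam_emit * (1 + z) = 486.1 * (1 + 1.068) = 1005.2548

1005.2548 nm


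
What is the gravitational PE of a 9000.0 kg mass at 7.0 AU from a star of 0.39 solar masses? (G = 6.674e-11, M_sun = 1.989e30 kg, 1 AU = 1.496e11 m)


M = 0.39 * 1.989e30 kg = 7.7571e+29 kg; r = 7.0 AU * 1.496e11 m/AU = 1.0472e+12 m. U = -GM*m/r = -(6.674e-11 * 7.7571e+29 * 9000.0) / 1.0472e+12 = -4.449e+11

-4.449e+11 J


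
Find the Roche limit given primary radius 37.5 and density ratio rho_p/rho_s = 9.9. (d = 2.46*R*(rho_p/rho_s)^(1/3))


d_Roche = 2.46 * 37.5 * 9.9^(1/3) = 198.0819

198.0819


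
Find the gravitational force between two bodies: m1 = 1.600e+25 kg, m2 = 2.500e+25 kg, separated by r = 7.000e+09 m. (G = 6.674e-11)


F = G*m1*m2/r^2 = 6.674e-11 * 1.600e+25 * 2.500e+25 / (7.000e+09)^2 = 6.674e-11 * 4.000e+50 / 4.900e+19 = 5.448e+20

5.448e+20 N


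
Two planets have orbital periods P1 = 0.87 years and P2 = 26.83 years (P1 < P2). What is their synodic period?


1/P_syn = |1/P1 - 1/P2| = |1/0.87 - 1/26.83| => P_syn = 0.8992

0.8992 years


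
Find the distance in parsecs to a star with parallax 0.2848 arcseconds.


d = 1/p = 1/0.2848 = 3.5112

3.5112 pc


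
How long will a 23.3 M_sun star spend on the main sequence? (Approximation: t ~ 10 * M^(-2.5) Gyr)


t = 10 * M^(-2.5) = 10 * 23.3^(-2.5) = 0.0038

0.0038 Gyr


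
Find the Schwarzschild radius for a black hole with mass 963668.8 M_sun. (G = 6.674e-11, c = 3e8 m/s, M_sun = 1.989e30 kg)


M = 963668.8 * 1.989e30 kg = 1.916737243e+36 kg. rs = 2GM/c^2 = 2 * 6.674e-11 * 1.916737243e+36 / (3e8)^2 = 2.843e+09

2.843e+09 m


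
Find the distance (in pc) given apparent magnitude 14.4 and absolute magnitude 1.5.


d = 10^((m - M + 5)/5) = 10^((14.4 - 1.5 + 5)/5) = 3801.894

3801.894 pc


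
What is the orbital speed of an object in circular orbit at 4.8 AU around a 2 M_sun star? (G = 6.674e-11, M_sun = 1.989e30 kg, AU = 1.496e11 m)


v = sqrt(GM/r) = sqrt(6.674e-11 * 3.978e+30 / 7.181e+11) = 19228.2197

19228.2197 m/s


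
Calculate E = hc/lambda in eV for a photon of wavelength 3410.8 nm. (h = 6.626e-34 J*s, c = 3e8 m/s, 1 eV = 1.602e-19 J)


E = hc/lambda = 6.626e-34 * 3e8 / 3.411e-06 = 5.828e-20 J = 0.3638 eV

0.3638 eV


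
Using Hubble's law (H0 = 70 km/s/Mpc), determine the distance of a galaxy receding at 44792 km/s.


d = v / H0 = 44792 / 70 = 639.8857

639.8857 Mpc


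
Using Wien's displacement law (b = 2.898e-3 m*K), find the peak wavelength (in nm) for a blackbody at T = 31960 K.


lam_max = b / T = 2.898e-3 / 31960 = 9.068e-08 m = 90.6758 nm

90.6758 nm


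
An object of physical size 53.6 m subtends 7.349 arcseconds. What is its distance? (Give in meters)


D = size / theta_rad, theta_rad = 7.349 * pi/(180*3600) = 3.563e-05, D = 1.504e+06

1.504e+06 m


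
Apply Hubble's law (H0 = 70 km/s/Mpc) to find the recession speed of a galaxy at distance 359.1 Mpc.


v = H0 * d = 70 * 359.1 = 25137.0

25137.0 km/s


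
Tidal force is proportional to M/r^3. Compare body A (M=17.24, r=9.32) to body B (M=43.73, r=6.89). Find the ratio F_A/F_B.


Ratio = (M1/r1^3) / (M2/r2^3) = (17.24/9.32^3) / (43.73/6.89^3) = 0.1593

0.1593


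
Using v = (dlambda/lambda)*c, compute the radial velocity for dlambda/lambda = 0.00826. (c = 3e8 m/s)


v = (dlambda/lambda) * c = 0.00826 * 3e8 = 2.478e+06

2.478e+06 m/s


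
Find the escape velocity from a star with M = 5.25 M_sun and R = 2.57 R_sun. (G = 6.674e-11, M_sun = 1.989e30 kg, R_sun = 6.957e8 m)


M = 5.25 * 1.989e30 kg = 1.044225e+31 kg; R = 2.57 * 6.957e8 m = 1.787949e+09 m. v_esc = sqrt(2GM/R) = sqrt(2 * 6.674e-11 * 1.044225e+31 / 1.787949e+09) = 882932.6541

882932.6541 m/s


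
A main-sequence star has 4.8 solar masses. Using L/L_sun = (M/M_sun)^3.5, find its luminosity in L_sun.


L/L_sun = (M/M_sun)^3.5 = 4.8^3.5 = 242.2949

242.2949 L_sun


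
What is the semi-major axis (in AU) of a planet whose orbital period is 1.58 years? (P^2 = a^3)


a = P^(2/3) = 1.58^(2/3) = 1.3566

1.3566 AU


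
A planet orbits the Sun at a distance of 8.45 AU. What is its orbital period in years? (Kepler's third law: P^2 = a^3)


P = a^(3/2) = 8.45^1.5 = 24.5632

24.5632 years


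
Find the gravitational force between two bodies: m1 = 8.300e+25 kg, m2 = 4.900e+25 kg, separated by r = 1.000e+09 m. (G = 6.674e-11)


F = G*m1*m2/r^2 = 6.674e-11 * 8.300e+25 * 4.900e+25 / (1.000e+09)^2 = 6.674e-11 * 4.067e+51 / 1.000e+18 = 2.714e+23

2.714e+23 N


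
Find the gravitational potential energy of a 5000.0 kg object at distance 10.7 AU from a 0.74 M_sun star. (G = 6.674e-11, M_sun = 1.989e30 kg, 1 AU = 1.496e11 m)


M = 0.74 * 1.989e30 kg = 1.47186e+30 kg; r = 10.7 AU * 1.496e11 m/AU = 1.60072e+12 m. U = -GM*m/r = -(6.674e-11 * 1.47186e+30 * 5000.0) / 1.60072e+12 = -3.068e+11

-3.068e+11 J


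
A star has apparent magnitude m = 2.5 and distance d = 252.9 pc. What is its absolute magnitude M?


M = m - 5*log10(d) + 5 = 2.5 - 5*log10(252.9) + 5 = -4.5147

-4.5147


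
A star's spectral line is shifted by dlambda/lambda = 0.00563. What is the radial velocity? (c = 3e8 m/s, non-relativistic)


v = (dlambda/lambda) * c = 0.00563 * 3e8 = 1.689e+06

1.689e+06 m/s


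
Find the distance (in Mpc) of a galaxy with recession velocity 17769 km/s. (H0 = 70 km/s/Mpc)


d = v / H0 = 17769 / 70 = 253.8429

253.8429 Mpc


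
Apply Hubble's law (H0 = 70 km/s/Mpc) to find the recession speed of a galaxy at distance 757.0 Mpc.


v = H0 * d = 70 * 757.0 = 52990.0

52990.0 km/s


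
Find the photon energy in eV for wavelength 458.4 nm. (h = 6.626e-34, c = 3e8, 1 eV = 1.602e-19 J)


E = hc/lambda = 6.626e-34 * 3e8 / 4.584e-07 = 4.336e-19 J = 2.7069 eV

2.7069 eV


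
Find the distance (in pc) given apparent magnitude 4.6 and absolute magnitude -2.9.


d = 10^((m - M + 5)/5) = 10^((4.6 - -2.9 + 5)/5) = 316.2278

316.2278 pc


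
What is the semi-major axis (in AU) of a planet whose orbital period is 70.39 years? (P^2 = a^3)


a = P^(2/3) = 70.39^(2/3) = 17.048

17.048 AU


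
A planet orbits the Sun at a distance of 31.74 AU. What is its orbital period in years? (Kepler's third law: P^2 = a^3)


P = a^(3/2) = 31.74^1.5 = 178.8177

178.8177 years


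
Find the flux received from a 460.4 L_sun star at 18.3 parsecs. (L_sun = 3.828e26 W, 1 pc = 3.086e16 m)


F = L / (4*pi*d^2) = 1.762e+29 / (4*pi*(5.647e+17)^2) = 4.397e-08

4.397e-08 W/m^2


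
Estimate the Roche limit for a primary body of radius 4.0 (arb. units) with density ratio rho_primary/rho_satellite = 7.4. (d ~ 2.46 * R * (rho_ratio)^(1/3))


d_Roche = 2.46 * 4.0 * 7.4^(1/3) = 19.1752

19.1752


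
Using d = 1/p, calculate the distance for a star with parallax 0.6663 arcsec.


d = 1/p = 1/0.6663 = 1.5008

1.5008 pc


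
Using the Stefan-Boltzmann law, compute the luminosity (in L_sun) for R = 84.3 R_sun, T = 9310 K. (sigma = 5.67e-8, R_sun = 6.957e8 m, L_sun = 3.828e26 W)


R = 84.3 * 6.957e8 m = 5.864751e+10 m. L = 4*pi*R^2*sigma*T^4 = 4*pi*(5.864751e+10)^2 * 5.67e-8 * 9310^4 = 1.841156912e+31 W. L/L_sun = 1.841156912e+31 / 3.828e26 = 48097.098

48097.098 L_sun


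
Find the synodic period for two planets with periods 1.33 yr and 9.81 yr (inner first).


1/P_syn = |1/P1 - 1/P2| = |1/1.33 - 1/9.81| => P_syn = 1.5386

1.5386 years


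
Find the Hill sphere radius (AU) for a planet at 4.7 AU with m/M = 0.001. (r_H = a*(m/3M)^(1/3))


r_H = a * (m/3M)^(1/3) = 4.7 * (0.001/3)^(1/3) = 0.3259

0.3259 AU


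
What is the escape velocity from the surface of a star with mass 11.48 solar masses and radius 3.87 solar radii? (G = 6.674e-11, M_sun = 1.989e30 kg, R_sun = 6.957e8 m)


M = 11.48 * 1.989e30 kg = 2.283372e+31 kg; R = 3.87 * 6.957e8 m = 2.692359e+09 m. v_esc = sqrt(2GM/R) = sqrt(2 * 6.674e-11 * 2.283372e+31 / 2.692359e+09) = 1.064e+06

1.064e+06 m/s


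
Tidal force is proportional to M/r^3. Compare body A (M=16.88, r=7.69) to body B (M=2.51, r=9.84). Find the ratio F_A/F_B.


Ratio = (M1/r1^3) / (M2/r2^3) = (16.88/7.69^3) / (2.51/9.84^3) = 14.0898

14.0898


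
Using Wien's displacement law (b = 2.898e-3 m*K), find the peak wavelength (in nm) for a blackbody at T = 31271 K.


lam_max = b / T = 2.898e-3 / 31271 = 9.267e-08 m = 92.6737 nm

92.6737 nm


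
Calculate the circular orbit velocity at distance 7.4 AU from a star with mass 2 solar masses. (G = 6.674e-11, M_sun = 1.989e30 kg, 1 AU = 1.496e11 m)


v = sqrt(GM/r) = sqrt(6.674e-11 * 3.978e+30 / 1.107e+12) = 15486.1633

15486.1633 m/s


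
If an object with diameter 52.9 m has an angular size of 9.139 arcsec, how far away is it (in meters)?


D = size / theta_rad, theta_rad = 9.139 * pi/(180*3600) = 4.431e-05, D = 1.194e+06

1.194e+06 m


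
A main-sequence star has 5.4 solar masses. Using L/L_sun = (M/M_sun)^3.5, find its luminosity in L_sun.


L/L_sun = (M/M_sun)^3.5 = 5.4^3.5 = 365.9133

365.9133 L_sun


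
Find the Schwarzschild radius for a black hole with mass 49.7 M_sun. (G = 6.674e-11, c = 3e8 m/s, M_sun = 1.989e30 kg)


M = 49.7 * 1.989e30 kg = 9.88533e+31 kg. rs = 2GM/c^2 = 2 * 6.674e-11 * 9.88533e+31 / (3e8)^2 = 146610.4276

146610.4276 m


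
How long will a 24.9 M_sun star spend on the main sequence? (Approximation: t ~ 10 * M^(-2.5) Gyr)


t = 10 * M^(-2.5) = 10 * 24.9^(-2.5) = 0.0032

0.0032 Gyr


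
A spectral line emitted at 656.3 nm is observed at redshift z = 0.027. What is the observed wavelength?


lam_obs = lam_emit * (1 + z) = 656.3 * (1 + 0.027) = 674.0201

674.0201 nm


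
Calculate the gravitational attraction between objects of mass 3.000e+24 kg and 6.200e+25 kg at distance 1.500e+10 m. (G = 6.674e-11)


F = G*m1*m2/r^2 = 6.674e-11 * 3.000e+24 * 6.200e+25 / (1.500e+10)^2 = 6.674e-11 * 1.860e+50 / 2.250e+20 = 5.517e+19

5.517e+19 N


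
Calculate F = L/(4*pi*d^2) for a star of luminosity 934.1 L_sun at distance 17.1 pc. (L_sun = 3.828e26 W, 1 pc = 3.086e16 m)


F = L / (4*pi*d^2) = 3.576e+29 / (4*pi*(5.277e+17)^2) = 1.022e-07

1.022e-07 W/m^2


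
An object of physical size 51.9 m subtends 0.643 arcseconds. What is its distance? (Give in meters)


D = size / theta_rad, theta_rad = 0.643 * pi/(180*3600) = 3.117e-06, D = 1.665e+07

1.665e+07 m


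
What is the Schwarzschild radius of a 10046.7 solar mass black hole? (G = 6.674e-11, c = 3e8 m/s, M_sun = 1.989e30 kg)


M = 10046.7 * 1.989e30 kg = 1.99828863e+34 kg. rs = 2GM/c^2 = 2 * 6.674e-11 * 1.99828863e+34 / (3e8)^2 = 2.964e+07

2.964e+07 m


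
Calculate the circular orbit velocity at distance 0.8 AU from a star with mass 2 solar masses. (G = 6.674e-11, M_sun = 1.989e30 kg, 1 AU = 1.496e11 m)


v = sqrt(GM/r) = sqrt(6.674e-11 * 3.978e+30 / 1.197e+11) = 47099.3269

47099.3269 m/s


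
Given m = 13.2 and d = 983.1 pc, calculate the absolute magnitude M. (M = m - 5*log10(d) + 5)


M = m - 5*log10(d) + 5 = 13.2 - 5*log10(983.1) + 5 = 3.237

3.237


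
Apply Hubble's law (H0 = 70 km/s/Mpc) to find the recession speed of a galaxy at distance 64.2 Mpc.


v = H0 * d = 70 * 64.2 = 4494.0

4494.0 km/s


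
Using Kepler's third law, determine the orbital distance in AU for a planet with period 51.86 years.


a = P^(2/3) = 51.86^(2/3) = 13.9066

13.9066 AU


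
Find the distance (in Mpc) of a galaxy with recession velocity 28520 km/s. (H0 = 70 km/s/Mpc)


d = v / H0 = 28520 / 70 = 407.4286

407.4286 Mpc


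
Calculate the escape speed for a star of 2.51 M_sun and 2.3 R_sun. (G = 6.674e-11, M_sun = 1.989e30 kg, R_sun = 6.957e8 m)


M = 2.51 * 1.989e30 kg = 4.99239e+30 kg; R = 2.3 * 6.957e8 m = 1.60011e+09 m. v_esc = sqrt(2GM/R) = sqrt(2 * 6.674e-11 * 4.99239e+30 / 1.60011e+09) = 645338.2865

645338.2865 m/s


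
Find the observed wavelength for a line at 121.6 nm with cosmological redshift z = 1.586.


lam_obs = lam_emit * (1 + z) = 121.6 * (1 + 1.586) = 314.4576

314.4576 nm


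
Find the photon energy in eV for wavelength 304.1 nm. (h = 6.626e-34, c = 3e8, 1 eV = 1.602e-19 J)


E = hc/lambda = 6.626e-34 * 3e8 / 3.041e-07 = 6.537e-19 J = 4.0803 eV

4.0803 eV


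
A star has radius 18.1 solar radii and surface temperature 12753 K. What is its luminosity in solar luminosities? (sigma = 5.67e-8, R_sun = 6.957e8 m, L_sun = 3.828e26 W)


R = 18.1 * 6.957e8 m = 1.259217e+10 m. L = 4*pi*R^2*sigma*T^4 = 4*pi*(1.259217e+10)^2 * 5.67e-8 * 12753^4 = 2.988432963e+30 W. L/L_sun = 2.988432963e+30 / 3.828e26 = 7806.7737

7806.7737 L_sun


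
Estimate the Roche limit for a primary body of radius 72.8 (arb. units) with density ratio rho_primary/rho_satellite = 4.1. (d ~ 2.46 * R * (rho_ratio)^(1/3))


d_Roche = 2.46 * 72.8 * 4.1^(1/3) = 286.634

286.634


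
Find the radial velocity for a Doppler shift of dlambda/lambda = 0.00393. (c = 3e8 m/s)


v = (dlambda/lambda) * c = 0.00393 * 3e8 = 1.179e+06

1.179e+06 m/s


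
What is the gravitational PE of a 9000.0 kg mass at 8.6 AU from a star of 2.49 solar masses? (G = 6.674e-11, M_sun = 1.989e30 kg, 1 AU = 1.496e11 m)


M = 2.49 * 1.989e30 kg = 4.95261e+30 kg; r = 8.6 AU * 1.496e11 m/AU = 1.28656e+12 m. U = -GM*m/r = -(6.674e-11 * 4.95261e+30 * 9000.0) / 1.28656e+12 = -2.312e+12

-2.312e+12 J


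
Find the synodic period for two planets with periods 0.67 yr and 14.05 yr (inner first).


1/P_syn = |1/P1 - 1/P2| = |1/0.67 - 1/14.05| => P_syn = 0.7036

0.7036 years


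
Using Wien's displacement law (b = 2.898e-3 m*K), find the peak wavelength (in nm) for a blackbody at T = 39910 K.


lam_max = b / T = 2.898e-3 / 39910 = 7.261e-08 m = 72.6134 nm

72.6134 nm


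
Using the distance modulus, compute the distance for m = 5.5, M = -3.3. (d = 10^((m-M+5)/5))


d = 10^((m - M + 5)/5) = 10^((5.5 - -3.3 + 5)/5) = 575.4399

575.4399 pc


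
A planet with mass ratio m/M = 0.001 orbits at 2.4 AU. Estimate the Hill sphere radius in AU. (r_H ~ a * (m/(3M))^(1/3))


r_H = a * (m/3M)^(1/3) = 2.4 * (0.001/3)^(1/3) = 0.1664

0.1664 AU


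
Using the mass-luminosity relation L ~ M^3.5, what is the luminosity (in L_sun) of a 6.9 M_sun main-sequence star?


L/L_sun = (M/M_sun)^3.5 = 6.9^3.5 = 862.9225

862.9225 L_sun


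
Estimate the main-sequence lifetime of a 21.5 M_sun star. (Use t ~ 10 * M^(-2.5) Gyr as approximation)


t = 10 * M^(-2.5) = 10 * 21.5^(-2.5) = 0.0047

0.0047 Gyr


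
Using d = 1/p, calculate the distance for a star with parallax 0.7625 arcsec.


d = 1/p = 1/0.7625 = 1.3115

1.3115 pc


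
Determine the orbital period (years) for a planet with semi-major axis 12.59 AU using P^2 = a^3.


P = a^(3/2) = 12.59^1.5 = 44.6723

44.6723 years


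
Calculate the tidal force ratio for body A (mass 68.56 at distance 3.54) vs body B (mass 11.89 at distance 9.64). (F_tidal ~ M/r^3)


Ratio = (M1/r1^3) / (M2/r2^3) = (68.56/3.54^3) / (11.89/9.64^3) = 116.4422

116.4422


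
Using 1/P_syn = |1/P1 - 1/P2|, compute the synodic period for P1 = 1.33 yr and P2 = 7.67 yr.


1/P_syn = |1/P1 - 1/P2| = |1/1.33 - 1/7.67| => P_syn = 1.609

1.609 years


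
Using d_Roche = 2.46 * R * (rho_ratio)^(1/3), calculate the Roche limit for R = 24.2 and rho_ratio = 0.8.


d_Roche = 2.46 * 24.2 * 0.8^(1/3) = 55.2646

55.2646


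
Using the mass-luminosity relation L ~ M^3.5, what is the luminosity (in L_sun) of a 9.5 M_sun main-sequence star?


L/L_sun = (M/M_sun)^3.5 = 9.5^3.5 = 2642.6072

2642.6072 L_sun


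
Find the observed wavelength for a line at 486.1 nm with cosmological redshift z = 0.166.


lam_obs = lam_emit * (1 + z) = 486.1 * (1 + 0.166) = 566.7926

566.7926 nm


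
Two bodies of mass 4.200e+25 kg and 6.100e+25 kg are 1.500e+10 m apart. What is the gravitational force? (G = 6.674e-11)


F = G*m1*m2/r^2 = 6.674e-11 * 4.200e+25 * 6.100e+25 / (1.500e+10)^2 = 6.674e-11 * 2.562e+51 / 2.250e+20 = 7.599e+20

7.599e+20 N


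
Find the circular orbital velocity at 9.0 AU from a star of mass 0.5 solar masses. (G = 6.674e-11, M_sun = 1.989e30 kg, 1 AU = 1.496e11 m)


v = sqrt(GM/r) = sqrt(6.674e-11 * 9.945e+29 / 1.346e+12) = 7021.1531

7021.1531 m/s


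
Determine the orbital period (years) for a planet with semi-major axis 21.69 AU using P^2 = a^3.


P = a^(3/2) = 21.69^1.5 = 101.0158

101.0158 years


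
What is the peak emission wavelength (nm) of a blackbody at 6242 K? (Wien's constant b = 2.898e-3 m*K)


lam_max = b / T = 2.898e-3 / 6242 = 4.643e-07 m = 464.2743 nm

464.2743 nm


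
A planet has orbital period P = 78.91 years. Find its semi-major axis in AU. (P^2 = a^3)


a = P^(2/3) = 78.91^(2/3) = 18.3973

18.3973 AU


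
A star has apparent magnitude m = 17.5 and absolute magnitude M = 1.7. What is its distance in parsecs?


d = 10^((m - M + 5)/5) = 10^((17.5 - 1.7 + 5)/5) = 14454.3977

14454.3977 pc


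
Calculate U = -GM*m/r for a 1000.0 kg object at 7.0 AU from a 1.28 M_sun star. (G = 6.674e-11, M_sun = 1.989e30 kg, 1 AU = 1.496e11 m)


M = 1.28 * 1.989e30 kg = 2.54592e+30 kg; r = 7.0 AU * 1.496e11 m/AU = 1.0472e+12 m. U = -GM*m/r = -(6.674e-11 * 2.54592e+30 * 1000.0) / 1.0472e+12 = -1.623e+11

-1.623e+11 J


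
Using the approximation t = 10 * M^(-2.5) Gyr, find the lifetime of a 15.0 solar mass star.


t = 10 * M^(-2.5) = 10 * 15.0^(-2.5) = 0.0115

0.0115 Gyr


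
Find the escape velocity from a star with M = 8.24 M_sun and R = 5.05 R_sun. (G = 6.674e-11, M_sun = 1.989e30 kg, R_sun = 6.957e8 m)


M = 8.24 * 1.989e30 kg = 1.638936e+31 kg; R = 5.05 * 6.957e8 m = 3.513285e+09 m. v_esc = sqrt(2GM/R) = sqrt(2 * 6.674e-11 * 1.638936e+31 / 3.513285e+09) = 789100.6583

789100.6583 m/s


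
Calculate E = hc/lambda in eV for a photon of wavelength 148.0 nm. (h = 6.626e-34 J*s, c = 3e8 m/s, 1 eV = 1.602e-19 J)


E = hc/lambda = 6.626e-34 * 3e8 / 1.480e-07 = 1.343e-18 J = 8.3839 eV

8.3839 eV


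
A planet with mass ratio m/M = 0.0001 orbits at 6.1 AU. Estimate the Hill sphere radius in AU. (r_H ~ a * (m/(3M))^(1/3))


r_H = a * (m/3M)^(1/3) = 6.1 * (0.0001/3)^(1/3) = 0.1963

0.1963 AU


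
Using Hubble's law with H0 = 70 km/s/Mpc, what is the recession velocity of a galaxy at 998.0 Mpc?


v = H0 * d = 70 * 998.0 = 69860.0

69860.0 km/s


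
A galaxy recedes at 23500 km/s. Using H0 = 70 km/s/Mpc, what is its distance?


d = v / H0 = 23500 / 70 = 335.7143

335.7143 Mpc


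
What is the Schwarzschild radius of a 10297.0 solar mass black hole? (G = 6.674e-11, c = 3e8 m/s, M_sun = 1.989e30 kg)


M = 10297.0 * 1.989e30 kg = 2.0480733e+34 kg. rs = 2GM/c^2 = 2 * 6.674e-11 * 2.0480733e+34 / (3e8)^2 = 3.038e+07

3.038e+07 m


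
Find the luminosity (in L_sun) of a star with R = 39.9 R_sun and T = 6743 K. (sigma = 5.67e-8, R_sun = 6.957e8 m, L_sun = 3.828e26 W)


R = 39.9 * 6.957e8 m = 2.775843e+10 m. L = 4*pi*R^2*sigma*T^4 = 4*pi*(2.775843e+10)^2 * 5.67e-8 * 6743^4 = 1.134998689e+30 W. L/L_sun = 1.134998689e+30 / 3.828e26 = 2964.9913

2964.9913 L_sun


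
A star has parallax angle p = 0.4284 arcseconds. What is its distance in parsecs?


d = 1/p = 1/0.4284 = 2.3343

2.3343 pc


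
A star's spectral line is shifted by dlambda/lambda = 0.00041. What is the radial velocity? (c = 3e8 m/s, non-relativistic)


v = (dlambda/lambda) * c = 0.00041 * 3e8 = 123000.0

123000.0 m/s


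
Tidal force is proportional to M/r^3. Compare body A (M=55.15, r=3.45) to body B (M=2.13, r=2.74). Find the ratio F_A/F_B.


Ratio = (M1/r1^3) / (M2/r2^3) = (55.15/3.45^3) / (2.13/2.74^3) = 12.9706

12.9706


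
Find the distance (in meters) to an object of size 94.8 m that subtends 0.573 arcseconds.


D = size / theta_rad, theta_rad = 0.573 * pi/(180*3600) = 2.778e-06, D = 3.413e+07

3.413e+07 m


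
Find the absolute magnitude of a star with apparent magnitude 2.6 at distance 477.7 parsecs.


M = m - 5*log10(d) + 5 = 2.6 - 5*log10(477.7) + 5 = -5.7958

-5.7958


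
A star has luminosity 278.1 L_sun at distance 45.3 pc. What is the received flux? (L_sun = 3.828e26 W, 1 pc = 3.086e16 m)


F = L / (4*pi*d^2) = 1.065e+29 / (4*pi*(1.398e+18)^2) = 4.335e-09

4.335e-09 W/m^2


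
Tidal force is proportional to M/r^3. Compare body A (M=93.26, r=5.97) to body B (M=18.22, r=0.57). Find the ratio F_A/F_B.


Ratio = (M1/r1^3) / (M2/r2^3) = (93.26/5.97^3) / (18.22/0.57^3) = 0.0045

0.0045


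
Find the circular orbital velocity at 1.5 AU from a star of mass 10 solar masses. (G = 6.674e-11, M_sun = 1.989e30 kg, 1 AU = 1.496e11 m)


v = sqrt(GM/r) = sqrt(6.674e-11 * 1.989e+31 / 2.244e+11) = 76912.8787

76912.8787 m/s


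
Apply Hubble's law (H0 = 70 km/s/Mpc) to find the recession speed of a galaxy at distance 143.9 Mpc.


v = H0 * d = 70 * 143.9 = 10073.0

10073.0 km/s


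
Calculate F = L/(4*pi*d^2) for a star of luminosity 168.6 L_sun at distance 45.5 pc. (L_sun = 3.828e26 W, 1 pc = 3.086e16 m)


F = L / (4*pi*d^2) = 6.454e+28 / (4*pi*(1.404e+18)^2) = 2.605e-09

2.605e-09 W/m^2


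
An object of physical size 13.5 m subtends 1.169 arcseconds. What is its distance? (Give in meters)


D = size / theta_rad, theta_rad = 1.169 * pi/(180*3600) = 5.667e-06, D = 2.382e+06

2.382e+06 m


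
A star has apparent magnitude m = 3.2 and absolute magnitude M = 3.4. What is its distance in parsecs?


d = 10^((m - M + 5)/5) = 10^((3.2 - 3.4 + 5)/5) = 9.1201

9.1201 pc


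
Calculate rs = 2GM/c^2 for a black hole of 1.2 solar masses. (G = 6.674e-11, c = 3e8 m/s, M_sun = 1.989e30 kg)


M = 1.2 * 1.989e30 kg = 2.3868e+30 kg. rs = 2GM/c^2 = 2 * 6.674e-11 * 2.3868e+30 / (3e8)^2 = 3539.8896

3539.8896 m


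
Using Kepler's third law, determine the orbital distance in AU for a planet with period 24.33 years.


a = P^(2/3) = 24.33^(2/3) = 8.3964

8.3964 AU


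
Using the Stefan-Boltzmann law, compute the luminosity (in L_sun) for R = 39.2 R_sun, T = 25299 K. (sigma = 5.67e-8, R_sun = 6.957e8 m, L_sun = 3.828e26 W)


R = 39.2 * 6.957e8 m = 2.727144e+10 m. L = 4*pi*R^2*sigma*T^4 = 4*pi*(2.727144e+10)^2 * 5.67e-8 * 25299^4 = 2.170813351e+32 W. L/L_sun = 2.170813351e+32 / 3.828e26 = 567088.1271

567088.1271 L_sun


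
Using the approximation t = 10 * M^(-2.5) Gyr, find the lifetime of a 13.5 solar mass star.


t = 10 * M^(-2.5) = 10 * 13.5^(-2.5) = 0.0149

0.0149 Gyr


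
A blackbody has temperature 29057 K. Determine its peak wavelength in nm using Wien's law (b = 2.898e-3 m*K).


lam_max = b / T = 2.898e-3 / 29057 = 9.974e-08 m = 99.735 nm

99.735 nm


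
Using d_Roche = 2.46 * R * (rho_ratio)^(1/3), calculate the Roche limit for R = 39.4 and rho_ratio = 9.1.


d_Roche = 2.46 * 39.4 * 9.1^(1/3) = 202.354

202.354


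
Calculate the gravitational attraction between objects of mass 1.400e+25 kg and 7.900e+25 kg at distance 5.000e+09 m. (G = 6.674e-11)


F = G*m1*m2/r^2 = 6.674e-11 * 1.400e+25 * 7.900e+25 / (5.000e+09)^2 = 6.674e-11 * 1.106e+51 / 2.500e+19 = 2.953e+21

2.953e+21 N


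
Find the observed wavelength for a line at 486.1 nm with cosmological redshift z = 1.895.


lam_obs = lam_emit * (1 + z) = 486.1 * (1 + 1.895) = 1407.2595

1407.2595 nm


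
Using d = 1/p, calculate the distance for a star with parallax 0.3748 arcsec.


d = 1/p = 1/0.3748 = 2.6681

2.6681 pc


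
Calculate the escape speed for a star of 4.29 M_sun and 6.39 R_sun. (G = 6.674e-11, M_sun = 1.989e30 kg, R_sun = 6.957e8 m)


M = 4.29 * 1.989e30 kg = 8.53281e+30 kg; R = 6.39 * 6.957e8 m = 4.445523e+09 m. v_esc = sqrt(2GM/R) = sqrt(2 * 6.674e-11 * 8.53281e+30 / 4.445523e+09) = 506165.6927

506165.6927 m/s


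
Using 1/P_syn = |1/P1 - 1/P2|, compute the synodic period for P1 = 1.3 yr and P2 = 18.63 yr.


1/P_syn = |1/P1 - 1/P2| = |1/1.3 - 1/18.63| => P_syn = 1.3975

1.3975 years


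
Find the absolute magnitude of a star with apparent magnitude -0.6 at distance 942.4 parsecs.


M = m - 5*log10(d) + 5 = -0.6 - 5*log10(942.4) + 5 = -10.4712

-10.4712


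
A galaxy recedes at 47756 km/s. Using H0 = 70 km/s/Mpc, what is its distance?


d = v / H0 = 47756 / 70 = 682.2286

682.2286 Mpc


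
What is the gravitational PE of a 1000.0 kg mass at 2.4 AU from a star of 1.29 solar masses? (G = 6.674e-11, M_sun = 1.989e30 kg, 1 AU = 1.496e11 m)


M = 1.29 * 1.989e30 kg = 2.56581e+30 kg; r = 2.4 AU * 1.496e11 m/AU = 3.5904e+11 m. U = -GM*m/r = -(6.674e-11 * 2.56581e+30 * 1000.0) / 3.5904e+11 = -4.769e+11

-4.769e+11 J


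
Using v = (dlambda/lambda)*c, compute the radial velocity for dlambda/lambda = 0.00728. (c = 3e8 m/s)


v = (dlambda/lambda) * c = 0.00728 * 3e8 = 2.184e+06

2.184e+06 m/s


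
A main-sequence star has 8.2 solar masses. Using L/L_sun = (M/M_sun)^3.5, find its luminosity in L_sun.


L/L_sun = (M/M_sun)^3.5 = 8.2^3.5 = 1578.8777

1578.8777 L_sun


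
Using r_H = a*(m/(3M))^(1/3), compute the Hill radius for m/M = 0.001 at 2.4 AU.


r_H = a * (m/3M)^(1/3) = 2.4 * (0.001/3)^(1/3) = 0.1664

0.1664 AU


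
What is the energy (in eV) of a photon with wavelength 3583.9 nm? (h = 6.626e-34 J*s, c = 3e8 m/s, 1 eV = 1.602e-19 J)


E = hc/lambda = 6.626e-34 * 3e8 / 3.584e-06 = 5.546e-20 J = 0.3462 eV

0.3462 eV


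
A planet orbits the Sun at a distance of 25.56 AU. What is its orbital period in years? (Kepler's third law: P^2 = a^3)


P = a^(3/2) = 25.56^1.5 = 129.2234

129.2234 years


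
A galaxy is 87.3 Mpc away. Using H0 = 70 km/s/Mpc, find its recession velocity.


v = H0 * d = 70 * 87.3 = 6111.0

6111.0 km/s


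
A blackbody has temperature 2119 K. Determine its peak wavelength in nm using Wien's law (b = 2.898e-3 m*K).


lam_max = b / T = 2.898e-3 / 2119 = 1.368e-06 m = 1367.6262 nm

1367.6262 nm


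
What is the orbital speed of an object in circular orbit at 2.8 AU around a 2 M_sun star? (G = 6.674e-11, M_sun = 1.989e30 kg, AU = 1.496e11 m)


v = sqrt(GM/r) = sqrt(6.674e-11 * 3.978e+30 / 4.189e+11) = 25175.6492

25175.6492 m/s


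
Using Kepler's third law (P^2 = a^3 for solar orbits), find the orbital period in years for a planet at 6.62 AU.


P = a^(3/2) = 6.62^1.5 = 17.0328

17.0328 years


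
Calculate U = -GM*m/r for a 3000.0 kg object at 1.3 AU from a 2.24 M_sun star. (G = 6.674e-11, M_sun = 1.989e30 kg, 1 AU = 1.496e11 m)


M = 2.24 * 1.989e30 kg = 4.45536e+30 kg; r = 1.3 AU * 1.496e11 m/AU = 1.9448e+11 m. U = -GM*m/r = -(6.674e-11 * 4.45536e+30 * 3000.0) / 1.9448e+11 = -4.587e+12

-4.587e+12 J


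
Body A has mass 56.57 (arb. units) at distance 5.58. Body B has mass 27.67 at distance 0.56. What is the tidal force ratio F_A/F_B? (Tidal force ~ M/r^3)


Ratio = (M1/r1^3) / (M2/r2^3) = (56.57/5.58^3) / (27.67/0.56^3) = 0.0021

0.0021


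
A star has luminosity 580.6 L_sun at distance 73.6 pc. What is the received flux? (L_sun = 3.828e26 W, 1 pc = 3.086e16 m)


F = L / (4*pi*d^2) = 2.223e+29 / (4*pi*(2.271e+18)^2) = 3.428e-09

3.428e-09 W/m^2


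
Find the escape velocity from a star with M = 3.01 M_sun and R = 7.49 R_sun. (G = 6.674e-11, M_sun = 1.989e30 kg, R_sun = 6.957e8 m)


M = 3.01 * 1.989e30 kg = 5.98689e+30 kg; R = 7.49 * 6.957e8 m = 5.210793e+09 m. v_esc = sqrt(2GM/R) = sqrt(2 * 6.674e-11 * 5.98689e+30 / 5.210793e+09) = 391612.7544

391612.7544 m/s


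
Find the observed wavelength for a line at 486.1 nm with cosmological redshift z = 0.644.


lam_obs = lam_emit * (1 + z) = 486.1 * (1 + 0.644) = 799.1484

799.1484 nm


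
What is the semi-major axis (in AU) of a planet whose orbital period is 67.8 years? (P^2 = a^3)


a = P^(2/3) = 67.8^(2/3) = 16.6272

16.6272 AU


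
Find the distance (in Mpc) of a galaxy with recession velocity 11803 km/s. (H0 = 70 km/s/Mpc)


d = v / H0 = 11803 / 70 = 168.6143

168.6143 Mpc


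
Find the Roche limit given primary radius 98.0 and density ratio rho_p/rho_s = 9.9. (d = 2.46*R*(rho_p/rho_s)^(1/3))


d_Roche = 2.46 * 98.0 * 9.9^(1/3) = 517.654

517.654


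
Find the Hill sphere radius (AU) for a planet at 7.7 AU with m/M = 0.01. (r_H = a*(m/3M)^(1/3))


r_H = a * (m/3M)^(1/3) = 7.7 * (0.01/3)^(1/3) = 1.1502

1.1502 AU


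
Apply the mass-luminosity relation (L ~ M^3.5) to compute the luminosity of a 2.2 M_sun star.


L/L_sun = (M/M_sun)^3.5 = 2.2^3.5 = 15.7935

15.7935 L_sun


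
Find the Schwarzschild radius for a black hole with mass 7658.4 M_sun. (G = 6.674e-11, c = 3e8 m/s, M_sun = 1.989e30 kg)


M = 7658.4 * 1.989e30 kg = 1.52325576e+34 kg. rs = 2GM/c^2 = 2 * 6.674e-11 * 1.52325576e+34 / (3e8)^2 = 2.259e+07

2.259e+07 m


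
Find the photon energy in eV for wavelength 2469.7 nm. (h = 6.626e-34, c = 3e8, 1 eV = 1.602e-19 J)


E = hc/lambda = 6.626e-34 * 3e8 / 2.470e-06 = 8.049e-20 J = 0.5024 eV

0.5024 eV


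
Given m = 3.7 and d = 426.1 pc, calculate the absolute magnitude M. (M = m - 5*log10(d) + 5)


M = m - 5*log10(d) + 5 = 3.7 - 5*log10(426.1) + 5 = -4.4476

-4.4476


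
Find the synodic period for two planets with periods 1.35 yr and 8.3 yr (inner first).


1/P_syn = |1/P1 - 1/P2| = |1/1.35 - 1/8.3| => P_syn = 1.6122

1.6122 years


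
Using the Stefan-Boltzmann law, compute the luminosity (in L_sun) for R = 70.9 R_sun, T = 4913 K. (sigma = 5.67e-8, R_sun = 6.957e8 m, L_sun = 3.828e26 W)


R = 70.9 * 6.957e8 m = 4.932513e+10 m. L = 4*pi*R^2*sigma*T^4 = 4*pi*(4.932513e+10)^2 * 5.67e-8 * 4913^4 = 1.009988564e+30 W. L/L_sun = 1.009988564e+30 / 3.828e26 = 2638.4236

2638.4236 L_sun


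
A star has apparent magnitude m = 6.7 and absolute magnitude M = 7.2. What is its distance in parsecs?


d = 10^((m - M + 5)/5) = 10^((6.7 - 7.2 + 5)/5) = 7.9433

7.9433 pc


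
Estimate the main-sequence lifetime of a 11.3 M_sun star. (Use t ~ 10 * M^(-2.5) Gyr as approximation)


t = 10 * M^(-2.5) = 10 * 11.3^(-2.5) = 0.0233

0.0233 Gyr


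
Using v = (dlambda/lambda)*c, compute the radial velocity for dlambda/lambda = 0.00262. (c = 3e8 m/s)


v = (dlambda/lambda) * c = 0.00262 * 3e8 = 786000.0

786000.0 m/s


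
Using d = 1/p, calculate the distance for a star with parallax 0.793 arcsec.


d = 1/p = 1/0.793 = 1.261

1.261 pc


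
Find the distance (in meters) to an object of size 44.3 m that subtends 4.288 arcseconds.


D = size / theta_rad, theta_rad = 4.288 * pi/(180*3600) = 2.079e-05, D = 2.131e+06

2.131e+06 m


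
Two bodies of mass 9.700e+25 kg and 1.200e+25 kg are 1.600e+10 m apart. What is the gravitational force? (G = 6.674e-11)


F = G*m1*m2/r^2 = 6.674e-11 * 9.700e+25 * 1.200e+25 / (1.600e+10)^2 = 6.674e-11 * 1.164e+51 / 2.560e+20 = 3.035e+20

3.035e+20 N


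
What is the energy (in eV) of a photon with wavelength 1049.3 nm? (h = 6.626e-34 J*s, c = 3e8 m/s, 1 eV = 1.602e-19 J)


E = hc/lambda = 6.626e-34 * 3e8 / 1.049e-06 = 1.894e-19 J = 1.1825 eV

1.1825 eV


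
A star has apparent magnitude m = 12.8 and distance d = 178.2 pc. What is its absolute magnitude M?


M = m - 5*log10(d) + 5 = 12.8 - 5*log10(178.2) + 5 = 6.5455

6.5455


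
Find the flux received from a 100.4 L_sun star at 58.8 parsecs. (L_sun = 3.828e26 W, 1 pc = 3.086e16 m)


F = L / (4*pi*d^2) = 3.843e+28 / (4*pi*(1.815e+18)^2) = 9.289e-10

9.289e-10 W/m^2


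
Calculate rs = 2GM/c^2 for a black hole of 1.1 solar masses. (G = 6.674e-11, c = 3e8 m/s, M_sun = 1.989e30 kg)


M = 1.1 * 1.989e30 kg = 2.1879e+30 kg. rs = 2GM/c^2 = 2 * 6.674e-11 * 2.1879e+30 / (3e8)^2 = 3244.8988

3244.8988 m


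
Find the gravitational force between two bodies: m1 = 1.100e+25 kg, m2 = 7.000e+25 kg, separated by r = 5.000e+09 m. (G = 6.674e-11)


F = G*m1*m2/r^2 = 6.674e-11 * 1.100e+25 * 7.000e+25 / (5.000e+09)^2 = 6.674e-11 * 7.700e+50 / 2.500e+19 = 2.056e+21

2.056e+21 N


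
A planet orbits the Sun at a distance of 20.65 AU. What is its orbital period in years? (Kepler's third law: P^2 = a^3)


P = a^(3/2) = 20.65^1.5 = 93.8383

93.8383 years


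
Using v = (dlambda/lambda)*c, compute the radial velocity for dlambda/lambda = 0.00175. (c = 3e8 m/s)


v = (dlambda/lambda) * c = 0.00175 * 3e8 = 525000.0

525000.0 m/s


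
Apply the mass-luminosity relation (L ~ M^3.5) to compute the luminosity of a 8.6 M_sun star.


L/L_sun = (M/M_sun)^3.5 = 8.6^3.5 = 1865.2823

1865.2823 L_sun


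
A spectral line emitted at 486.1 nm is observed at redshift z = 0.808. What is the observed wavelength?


lam_obs = lam_emit * (1 + z) = 486.1 * (1 + 0.808) = 878.8688

878.8688 nm


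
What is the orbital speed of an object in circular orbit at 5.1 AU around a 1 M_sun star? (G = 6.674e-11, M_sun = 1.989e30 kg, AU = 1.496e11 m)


v = sqrt(GM/r) = sqrt(6.674e-11 * 1.989e+30 / 7.630e+11) = 13190.4499

13190.4499 m/s


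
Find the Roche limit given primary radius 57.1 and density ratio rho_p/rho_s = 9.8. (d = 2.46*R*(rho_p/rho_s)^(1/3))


d_Roche = 2.46 * 57.1 * 9.8^(1/3) = 300.5937

300.5937


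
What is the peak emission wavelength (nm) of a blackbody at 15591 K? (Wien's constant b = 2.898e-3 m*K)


lam_max = b / T = 2.898e-3 / 15591 = 1.859e-07 m = 185.8765 nm

185.8765 nm


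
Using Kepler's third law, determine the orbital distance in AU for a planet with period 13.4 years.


a = P^(2/3) = 13.4^(2/3) = 5.6416

5.6416 AU


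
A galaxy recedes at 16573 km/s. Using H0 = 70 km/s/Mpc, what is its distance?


d = v / H0 = 16573 / 70 = 236.7571

236.7571 Mpc


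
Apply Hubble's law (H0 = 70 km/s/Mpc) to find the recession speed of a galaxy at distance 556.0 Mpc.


v = H0 * d = 70 * 556.0 = 38920.0

38920.0 km/s


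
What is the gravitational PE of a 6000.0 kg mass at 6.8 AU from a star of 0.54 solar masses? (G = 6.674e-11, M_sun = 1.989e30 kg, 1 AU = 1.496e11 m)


M = 0.54 * 1.989e30 kg = 1.07406e+30 kg; r = 6.8 AU * 1.496e11 m/AU = 1.01728e+12 m. U = -GM*m/r = -(6.674e-11 * 1.07406e+30 * 6000.0) / 1.01728e+12 = -4.228e+11

-4.228e+11 J


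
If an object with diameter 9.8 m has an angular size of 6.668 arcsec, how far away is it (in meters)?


D = size / theta_rad, theta_rad = 6.668 * pi/(180*3600) = 3.233e-05, D = 303148.6355

303148.6355 m


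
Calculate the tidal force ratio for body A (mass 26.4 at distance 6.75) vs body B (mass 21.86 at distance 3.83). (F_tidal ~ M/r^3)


Ratio = (M1/r1^3) / (M2/r2^3) = (26.4/6.75^3) / (21.86/3.83^3) = 0.2206

0.2206


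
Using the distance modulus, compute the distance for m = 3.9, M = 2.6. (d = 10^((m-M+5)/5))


d = 10^((m - M + 5)/5) = 10^((3.9 - 2.6 + 5)/5) = 18.197

18.197 pc


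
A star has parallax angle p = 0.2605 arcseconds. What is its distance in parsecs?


d = 1/p = 1/0.2605 = 3.8388

3.8388 pc


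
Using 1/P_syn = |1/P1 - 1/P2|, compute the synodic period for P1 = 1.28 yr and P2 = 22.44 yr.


1/P_syn = |1/P1 - 1/P2| = |1/1.28 - 1/22.44| => P_syn = 1.3574

1.3574 years


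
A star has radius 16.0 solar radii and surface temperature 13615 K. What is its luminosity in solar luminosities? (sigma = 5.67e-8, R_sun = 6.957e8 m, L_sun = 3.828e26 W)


R = 16.0 * 6.957e8 m = 1.11312e+10 m. L = 4*pi*R^2*sigma*T^4 = 4*pi*(1.11312e+10)^2 * 5.67e-8 * 13615^4 = 3.033524296e+30 W. L/L_sun = 3.033524296e+30 / 3.828e26 = 7924.5671

7924.5671 L_sun


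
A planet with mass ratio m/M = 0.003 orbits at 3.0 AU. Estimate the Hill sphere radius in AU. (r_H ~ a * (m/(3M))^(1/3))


r_H = a * (m/3M)^(1/3) = 3.0 * (0.003/3)^(1/3) = 0.3

0.3 AU


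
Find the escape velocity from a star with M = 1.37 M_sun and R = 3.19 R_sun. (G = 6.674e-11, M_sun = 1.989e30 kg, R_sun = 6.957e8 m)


M = 1.37 * 1.989e30 kg = 2.72493e+30 kg; R = 3.19 * 6.957e8 m = 2.219283e+09 m. v_esc = sqrt(2GM/R) = sqrt(2 * 6.674e-11 * 2.72493e+30 / 2.219283e+09) = 404836.285

404836.285 m/s


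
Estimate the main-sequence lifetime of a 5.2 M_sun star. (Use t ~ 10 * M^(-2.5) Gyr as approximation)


t = 10 * M^(-2.5) = 10 * 5.2^(-2.5) = 0.1622

0.1622 Gyr


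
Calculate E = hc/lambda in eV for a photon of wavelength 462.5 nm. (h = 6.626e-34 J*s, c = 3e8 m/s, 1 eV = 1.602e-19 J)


E = hc/lambda = 6.626e-34 * 3e8 / 4.625e-07 = 4.298e-19 J = 2.6829 eV

2.6829 eV


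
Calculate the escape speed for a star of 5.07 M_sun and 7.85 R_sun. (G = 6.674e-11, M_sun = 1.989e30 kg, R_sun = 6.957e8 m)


M = 5.07 * 1.989e30 kg = 1.008423e+31 kg; R = 7.85 * 6.957e8 m = 5.461245e+09 m. v_esc = sqrt(2GM/R) = sqrt(2 * 6.674e-11 * 1.008423e+31 / 5.461245e+09) = 496459.2881

496459.2881 m/s


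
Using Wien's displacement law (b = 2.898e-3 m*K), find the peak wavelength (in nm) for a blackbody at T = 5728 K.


lam_max = b / T = 2.898e-3 / 5728 = 5.059e-07 m = 505.9358 nm

505.9358 nm


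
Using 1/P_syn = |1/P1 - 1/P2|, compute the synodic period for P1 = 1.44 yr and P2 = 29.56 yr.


1/P_syn = |1/P1 - 1/P2| = |1/1.44 - 1/29.56| => P_syn = 1.5137

1.5137 years


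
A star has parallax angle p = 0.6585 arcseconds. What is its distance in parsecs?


d = 1/p = 1/0.6585 = 1.5186

1.5186 pc


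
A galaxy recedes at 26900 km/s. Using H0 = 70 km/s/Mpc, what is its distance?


d = v / H0 = 26900 / 70 = 384.2857

384.2857 Mpc


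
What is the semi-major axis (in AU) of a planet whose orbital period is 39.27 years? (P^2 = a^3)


a = P^(2/3) = 39.27^(2/3) = 11.5533

11.5533 AU


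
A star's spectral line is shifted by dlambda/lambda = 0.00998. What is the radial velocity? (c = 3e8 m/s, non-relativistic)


v = (dlambda/lambda) * c = 0.00998 * 3e8 = 2.994e+06

2.994e+06 m/s


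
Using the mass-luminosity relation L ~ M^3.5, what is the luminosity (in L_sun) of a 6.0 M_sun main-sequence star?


L/L_sun = (M/M_sun)^3.5 = 6.0^3.5 = 529.0898

529.0898 L_sun


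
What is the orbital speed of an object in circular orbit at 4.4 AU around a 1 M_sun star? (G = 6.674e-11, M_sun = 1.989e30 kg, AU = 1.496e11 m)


v = sqrt(GM/r) = sqrt(6.674e-11 * 1.989e+30 / 6.582e+11) = 14200.9814

14200.9814 m/s


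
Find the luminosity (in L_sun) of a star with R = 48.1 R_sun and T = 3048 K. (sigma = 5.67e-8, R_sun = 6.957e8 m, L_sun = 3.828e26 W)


R = 48.1 * 6.957e8 m = 3.346317e+10 m. L = 4*pi*R^2*sigma*T^4 = 4*pi*(3.346317e+10)^2 * 5.67e-8 * 3048^4 = 6.886315766e+28 W. L/L_sun = 6.886315766e+28 / 3.828e26 = 179.8933

179.8933 L_sun


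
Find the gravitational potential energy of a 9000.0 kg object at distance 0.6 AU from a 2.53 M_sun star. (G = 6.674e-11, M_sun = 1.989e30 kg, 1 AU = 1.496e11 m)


M = 2.53 * 1.989e30 kg = 5.03217e+30 kg; r = 0.6 AU * 1.496e11 m/AU = 8.976e+10 m. U = -GM*m/r = -(6.674e-11 * 5.03217e+30 * 9000.0) / 8.976e+10 = -3.367e+13

-3.367e+13 J


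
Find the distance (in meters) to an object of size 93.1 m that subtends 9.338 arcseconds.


D = size / theta_rad, theta_rad = 9.338 * pi/(180*3600) = 4.527e-05, D = 2.056e+06

2.056e+06 m
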